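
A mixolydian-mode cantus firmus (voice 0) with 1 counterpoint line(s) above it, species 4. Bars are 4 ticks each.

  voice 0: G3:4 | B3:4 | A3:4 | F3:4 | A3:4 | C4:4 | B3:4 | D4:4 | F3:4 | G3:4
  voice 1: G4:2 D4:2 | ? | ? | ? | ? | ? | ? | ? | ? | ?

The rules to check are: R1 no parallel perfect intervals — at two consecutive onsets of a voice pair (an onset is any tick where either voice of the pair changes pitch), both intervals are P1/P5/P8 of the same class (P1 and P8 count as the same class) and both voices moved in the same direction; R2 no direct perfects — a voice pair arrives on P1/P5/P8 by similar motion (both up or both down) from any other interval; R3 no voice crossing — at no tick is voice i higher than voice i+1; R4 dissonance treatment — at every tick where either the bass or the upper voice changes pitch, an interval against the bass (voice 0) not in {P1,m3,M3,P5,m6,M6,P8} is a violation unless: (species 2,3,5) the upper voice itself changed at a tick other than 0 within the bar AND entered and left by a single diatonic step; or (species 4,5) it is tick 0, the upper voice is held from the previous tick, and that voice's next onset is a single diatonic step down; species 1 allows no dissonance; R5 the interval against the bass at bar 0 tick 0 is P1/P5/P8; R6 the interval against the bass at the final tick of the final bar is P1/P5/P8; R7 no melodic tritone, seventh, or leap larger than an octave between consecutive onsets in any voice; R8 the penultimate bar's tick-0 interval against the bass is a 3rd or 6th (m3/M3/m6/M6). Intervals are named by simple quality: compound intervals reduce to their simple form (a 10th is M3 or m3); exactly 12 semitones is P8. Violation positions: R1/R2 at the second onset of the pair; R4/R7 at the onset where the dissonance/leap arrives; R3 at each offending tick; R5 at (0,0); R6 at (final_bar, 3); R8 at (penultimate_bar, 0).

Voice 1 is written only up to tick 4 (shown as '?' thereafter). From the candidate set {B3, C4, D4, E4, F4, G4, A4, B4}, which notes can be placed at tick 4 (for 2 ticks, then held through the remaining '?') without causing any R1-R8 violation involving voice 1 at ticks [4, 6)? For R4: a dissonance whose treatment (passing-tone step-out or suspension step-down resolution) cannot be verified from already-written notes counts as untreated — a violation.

B3: legal
C4: violates R4
D4: legal
E4: violates R4
F4: violates R4
G4: legal
A4: violates R4
B4: violates R2

{B3, D4, G4}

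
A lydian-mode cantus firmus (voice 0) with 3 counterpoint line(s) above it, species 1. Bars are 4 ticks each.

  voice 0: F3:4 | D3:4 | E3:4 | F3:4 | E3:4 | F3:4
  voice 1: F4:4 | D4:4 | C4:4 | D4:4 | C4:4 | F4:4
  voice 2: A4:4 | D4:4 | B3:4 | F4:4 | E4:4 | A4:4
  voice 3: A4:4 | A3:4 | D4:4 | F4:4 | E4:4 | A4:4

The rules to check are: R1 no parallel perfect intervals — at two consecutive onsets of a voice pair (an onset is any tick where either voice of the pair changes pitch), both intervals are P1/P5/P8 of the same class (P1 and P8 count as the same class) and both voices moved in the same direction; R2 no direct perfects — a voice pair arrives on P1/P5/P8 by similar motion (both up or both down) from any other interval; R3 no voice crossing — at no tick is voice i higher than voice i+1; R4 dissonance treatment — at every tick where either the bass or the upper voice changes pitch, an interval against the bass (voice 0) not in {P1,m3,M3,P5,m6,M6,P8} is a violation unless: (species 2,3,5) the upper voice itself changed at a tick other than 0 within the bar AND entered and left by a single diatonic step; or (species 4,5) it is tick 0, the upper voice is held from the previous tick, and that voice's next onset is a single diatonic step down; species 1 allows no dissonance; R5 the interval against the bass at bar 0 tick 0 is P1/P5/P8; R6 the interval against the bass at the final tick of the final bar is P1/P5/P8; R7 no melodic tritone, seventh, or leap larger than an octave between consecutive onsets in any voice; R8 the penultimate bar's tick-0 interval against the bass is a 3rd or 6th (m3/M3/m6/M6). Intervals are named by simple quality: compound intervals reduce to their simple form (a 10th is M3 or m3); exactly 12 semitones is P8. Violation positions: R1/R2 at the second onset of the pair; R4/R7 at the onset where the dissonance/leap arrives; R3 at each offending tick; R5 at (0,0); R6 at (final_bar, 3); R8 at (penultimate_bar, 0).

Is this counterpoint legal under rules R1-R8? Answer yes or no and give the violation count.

bar 0: v0=F3 v1=F4 v2=A4 v3=A4 (M3)
bar 1: v0=D3 v1=D4 v2=D4 v3=A3 (P5)
bar 2: v0=E3 v1=C4 v2=B3 v3=D4 (m7)
bar 3: v0=F3 v1=D4 v2=F4 v3=F4 (P8)
bar 4: v0=E3 v1=C4 v2=E4 v3=E4 (P8)
bar 5: v0=F3 v1=F4 v2=A4 v3=A4 (M3)
  R5 @ bar0.0: opens on M3
  R5 @ bar0.0: opens on M3
  R1 @ bar1.0: F3/F4 P8 -> D3/D4 P8 similar
  R2 @ bar1.0: F3/A4 M3 -> D3/D4 P8 similar
  R2 @ bar1.0: F3/A4 M3 -> D3/A3 P5 similar
  R2 @ bar1.0: F4/A4 M3 -> D4/D4 P1 similar
  R3 @ bar1.0: D4 above A3
  R3 @ bar1.1: D4 above A3
  R3 @ bar1.2: D4 above A3
  R3 @ bar1.3: D4 above A3
  R3 @ bar2.0: C4 above B3
  R4 @ bar2.0: E3/D4 m7 untreated
  R3 @ bar2.1: C4 above B3
  R3 @ bar2.2: C4 above B3
  R3 @ bar2.3: C4 above B3
  R2 @ bar3.0: E3/B3 P5 -> F3/F4 P8 similar
  R2 @ bar3.0: E3/D4 m7 -> F3/F4 P8 similar
  R2 @ bar3.0: B3/D4 m3 -> F4/F4 P1 similar
  R7 @ bar3.0: B3->F4 leap 6st
  R1 @ bar4.0: F3/F4 P8 -> E3/E4 P8 similar
  R1 @ bar4.0: F3/F4 P8 -> E3/E4 P8 similar
  R1 @ bar4.0: F4/F4 P1 -> E4/E4 P1 similar
  R8 @ bar4.0: penult P8 not 3rd/6th
  R8 @ bar4.0: penult P8 not 3rd/6th
  R1 @ bar5.0: E4/E4 P1 -> A4/A4 P1 similar
  R2 @ bar5.0: E3/C4 m6 -> F3/F4 P8 similar
  R6 @ bar5.3: closes on M3
  R6 @ bar5.3: closes on M3

No (28 violations)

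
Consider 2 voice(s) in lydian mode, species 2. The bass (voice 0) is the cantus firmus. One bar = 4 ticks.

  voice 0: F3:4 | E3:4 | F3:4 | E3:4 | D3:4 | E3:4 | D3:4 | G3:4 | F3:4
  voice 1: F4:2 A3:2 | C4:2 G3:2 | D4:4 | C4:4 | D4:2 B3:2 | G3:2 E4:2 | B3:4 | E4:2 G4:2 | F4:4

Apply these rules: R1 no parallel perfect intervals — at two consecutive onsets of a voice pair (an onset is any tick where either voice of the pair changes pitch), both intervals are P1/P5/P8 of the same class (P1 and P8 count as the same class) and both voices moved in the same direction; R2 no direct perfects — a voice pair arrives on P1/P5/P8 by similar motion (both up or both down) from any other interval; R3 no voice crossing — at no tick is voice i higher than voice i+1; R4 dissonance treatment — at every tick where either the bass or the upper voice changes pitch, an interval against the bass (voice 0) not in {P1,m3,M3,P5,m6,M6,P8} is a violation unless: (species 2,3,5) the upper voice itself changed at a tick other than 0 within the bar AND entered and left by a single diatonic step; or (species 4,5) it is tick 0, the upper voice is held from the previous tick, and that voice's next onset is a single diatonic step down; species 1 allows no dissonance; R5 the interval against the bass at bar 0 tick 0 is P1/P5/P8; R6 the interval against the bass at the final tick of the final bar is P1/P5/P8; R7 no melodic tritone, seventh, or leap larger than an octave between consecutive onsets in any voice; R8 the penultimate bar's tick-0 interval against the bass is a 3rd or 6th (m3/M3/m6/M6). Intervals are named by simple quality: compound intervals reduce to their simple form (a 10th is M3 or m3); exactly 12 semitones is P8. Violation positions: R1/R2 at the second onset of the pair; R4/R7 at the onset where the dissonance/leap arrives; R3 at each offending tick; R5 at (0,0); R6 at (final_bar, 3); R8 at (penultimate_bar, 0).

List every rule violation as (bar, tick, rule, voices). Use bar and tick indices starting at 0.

(8, 0, R1, (0, 1))

bar 0: v0=F3 v1=F4 downbeat P8
bar 1: v0=E3 v1=C4 downbeat m6
bar 2: v0=F3 v1=D4 downbeat M6
bar 3: v0=E3 v1=C4 downbeat m6
bar 4: v0=D3 v1=D4 downbeat P8
bar 5: v0=E3 v1=G3 downbeat m3
bar 6: v0=D3 v1=B3 downbeat M6
bar 7: v0=G3 v1=E4 downbeat M6
bar 8: v0=F3 v1=F4 downbeat P8
  -> R1 @ bar 8 tick 0 v(0, 1): G3/G4 P8 -> F3/F4 P8 similar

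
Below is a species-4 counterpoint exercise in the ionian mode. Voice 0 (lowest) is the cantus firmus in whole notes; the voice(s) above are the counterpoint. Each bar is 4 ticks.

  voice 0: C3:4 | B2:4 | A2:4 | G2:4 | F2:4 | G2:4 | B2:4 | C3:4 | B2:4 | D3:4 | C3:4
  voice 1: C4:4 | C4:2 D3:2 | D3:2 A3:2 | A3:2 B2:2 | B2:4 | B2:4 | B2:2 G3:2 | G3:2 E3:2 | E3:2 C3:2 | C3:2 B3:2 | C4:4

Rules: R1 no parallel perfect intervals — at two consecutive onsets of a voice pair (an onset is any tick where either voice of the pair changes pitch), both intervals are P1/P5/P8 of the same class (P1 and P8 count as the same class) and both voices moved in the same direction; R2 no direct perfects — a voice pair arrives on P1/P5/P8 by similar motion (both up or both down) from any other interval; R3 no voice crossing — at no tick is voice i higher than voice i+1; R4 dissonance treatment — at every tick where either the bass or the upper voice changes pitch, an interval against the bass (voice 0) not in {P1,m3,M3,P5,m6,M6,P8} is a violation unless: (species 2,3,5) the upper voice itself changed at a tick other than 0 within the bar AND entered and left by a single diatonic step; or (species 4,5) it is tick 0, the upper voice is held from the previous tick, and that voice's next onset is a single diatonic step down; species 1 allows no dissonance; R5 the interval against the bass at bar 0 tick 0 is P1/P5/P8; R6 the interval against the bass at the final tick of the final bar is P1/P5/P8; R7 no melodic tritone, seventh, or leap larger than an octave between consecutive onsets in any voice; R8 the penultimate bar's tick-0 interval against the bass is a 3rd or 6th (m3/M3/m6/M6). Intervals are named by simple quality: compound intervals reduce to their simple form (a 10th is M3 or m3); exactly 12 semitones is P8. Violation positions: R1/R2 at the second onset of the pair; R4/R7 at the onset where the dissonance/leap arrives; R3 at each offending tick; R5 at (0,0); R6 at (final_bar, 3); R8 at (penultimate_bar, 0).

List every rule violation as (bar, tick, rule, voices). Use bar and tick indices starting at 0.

(1, 0, R4, (0, 1))
(1, 2, R7, (1,))
(2, 0, R4, (0, 1))
(3, 0, R4, (0, 1))
(3, 2, R7, (1,))
(4, 0, R4, (0, 1))
(8, 0, R4, (0, 1))
(8, 2, R4, (0, 1))
(9, 0, R3, (0, 1))
(9, 0, R4, (0, 1))
(9, 0, R8, (0, 1))
(9, 1, R3, (0, 1))
(9, 2, R7, (1,))

bar 0: v0=C3 v1=C4 downbeat P8
bar 1: v0=B2 v1=C4 downbeat m2
bar 2: v0=A2 v1=D3 downbeat P4
bar 3: v0=G2 v1=A3 downbeat M2
bar 4: v0=F2 v1=B2 downbeat TT
bar 5: v0=G2 v1=B2 downbeat M3
bar 6: v0=B2 v1=B2 downbeat P1
bar 7: v0=C3 v1=G3 downbeat P5
bar 8: v0=B2 v1=E3 downbeat P4
bar 9: v0=D3 v1=C3 downbeat M2
bar 10: v0=C3 v1=C4 downbeat P8
  -> R4 @ bar 1 tick 0 v(0, 1): B2/C4 m2 untreated
  -> R7 @ bar 1 tick 2 v(1,): C4->D3 leap 10st
  -> R4 @ bar 2 tick 0 v(0, 1): A2/D3 P4 untreated
  -> R4 @ bar 3 tick 0 v(0, 1): G2/A3 M2 untreated
  -> R7 @ bar 3 tick 2 v(1,): A3->B2 leap 10st
  -> R4 @ bar 4 tick 0 v(0, 1): F2/B2 TT untreated
  -> R4 @ bar 8 tick 0 v(0, 1): B2/E3 P4 untreated
  -> R4 @ bar 8 tick 2 v(0, 1): B2/C3 m2 untreated
  -> R3 @ bar 9 tick 0 v(0, 1): D3 above C3
  -> R4 @ bar 9 tick 0 v(0, 1): D3/C3 M2 untreated
  -> R8 @ bar 9 tick 0 v(0, 1): penult M2 not 3rd/6th
  -> R3 @ bar 9 tick 1 v(0, 1): D3 above C3
  -> R7 @ bar 9 tick 2 v(1,): C3->B3 leap 11st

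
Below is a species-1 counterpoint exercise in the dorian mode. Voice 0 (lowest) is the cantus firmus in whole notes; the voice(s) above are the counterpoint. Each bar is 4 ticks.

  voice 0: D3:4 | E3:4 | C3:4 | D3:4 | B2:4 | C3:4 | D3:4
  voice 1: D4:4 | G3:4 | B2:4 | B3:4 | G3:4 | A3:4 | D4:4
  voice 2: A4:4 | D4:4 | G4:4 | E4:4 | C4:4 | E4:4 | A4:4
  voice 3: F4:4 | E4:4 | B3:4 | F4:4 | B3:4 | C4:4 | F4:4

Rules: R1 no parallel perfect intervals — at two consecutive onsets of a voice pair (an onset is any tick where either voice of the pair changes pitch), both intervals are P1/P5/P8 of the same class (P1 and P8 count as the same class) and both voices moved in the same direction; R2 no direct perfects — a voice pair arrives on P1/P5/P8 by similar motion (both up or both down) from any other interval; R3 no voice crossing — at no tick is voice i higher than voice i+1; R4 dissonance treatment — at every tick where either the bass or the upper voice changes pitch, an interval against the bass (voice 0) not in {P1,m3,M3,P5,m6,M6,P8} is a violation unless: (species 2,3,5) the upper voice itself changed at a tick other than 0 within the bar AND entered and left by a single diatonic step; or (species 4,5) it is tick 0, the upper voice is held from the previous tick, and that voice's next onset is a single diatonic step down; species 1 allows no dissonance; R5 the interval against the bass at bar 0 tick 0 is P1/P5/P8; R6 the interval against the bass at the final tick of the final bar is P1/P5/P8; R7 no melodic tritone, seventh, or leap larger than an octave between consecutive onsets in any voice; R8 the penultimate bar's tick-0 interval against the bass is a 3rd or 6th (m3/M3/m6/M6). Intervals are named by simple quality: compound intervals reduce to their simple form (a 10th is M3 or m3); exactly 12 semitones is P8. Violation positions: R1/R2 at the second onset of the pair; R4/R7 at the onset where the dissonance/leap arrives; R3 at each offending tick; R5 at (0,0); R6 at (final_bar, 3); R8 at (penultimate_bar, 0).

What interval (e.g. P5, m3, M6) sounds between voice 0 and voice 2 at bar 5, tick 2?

M3

voice 0=C3 voice 2=E4 -> M3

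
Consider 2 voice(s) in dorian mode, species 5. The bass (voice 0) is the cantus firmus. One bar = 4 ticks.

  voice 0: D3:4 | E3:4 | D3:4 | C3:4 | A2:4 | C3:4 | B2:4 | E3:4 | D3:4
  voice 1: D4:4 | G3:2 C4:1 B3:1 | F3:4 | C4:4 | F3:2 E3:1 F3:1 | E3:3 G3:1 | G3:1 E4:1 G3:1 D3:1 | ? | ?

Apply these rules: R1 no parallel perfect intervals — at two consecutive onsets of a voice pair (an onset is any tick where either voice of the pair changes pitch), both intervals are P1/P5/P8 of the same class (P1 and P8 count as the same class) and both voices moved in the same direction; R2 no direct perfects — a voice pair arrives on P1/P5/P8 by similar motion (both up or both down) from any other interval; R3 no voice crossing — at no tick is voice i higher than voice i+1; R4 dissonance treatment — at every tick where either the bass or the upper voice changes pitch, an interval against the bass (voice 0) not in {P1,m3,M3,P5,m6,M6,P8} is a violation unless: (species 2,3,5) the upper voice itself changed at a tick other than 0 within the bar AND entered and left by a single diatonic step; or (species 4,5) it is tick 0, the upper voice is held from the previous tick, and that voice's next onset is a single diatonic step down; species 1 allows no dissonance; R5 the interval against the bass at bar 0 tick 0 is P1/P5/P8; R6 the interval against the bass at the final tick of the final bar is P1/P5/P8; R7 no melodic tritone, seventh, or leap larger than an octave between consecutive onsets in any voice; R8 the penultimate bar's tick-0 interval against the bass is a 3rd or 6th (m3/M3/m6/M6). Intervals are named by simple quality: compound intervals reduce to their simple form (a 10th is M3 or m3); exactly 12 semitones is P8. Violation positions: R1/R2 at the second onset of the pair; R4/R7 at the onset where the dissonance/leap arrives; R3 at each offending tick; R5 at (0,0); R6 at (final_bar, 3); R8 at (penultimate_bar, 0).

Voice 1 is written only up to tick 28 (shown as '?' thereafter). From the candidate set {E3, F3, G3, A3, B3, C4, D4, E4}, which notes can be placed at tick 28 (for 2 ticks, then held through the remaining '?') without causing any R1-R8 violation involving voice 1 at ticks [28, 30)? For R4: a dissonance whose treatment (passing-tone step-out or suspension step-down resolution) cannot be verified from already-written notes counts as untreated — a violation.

E3: violates R2,R8
F3: violates R4,R8
G3: legal
A3: violates R4,R8
B3: violates R2,R8
C4: violates R7
D4: violates R4,R8
E4: violates R2,R7,R8

{G3}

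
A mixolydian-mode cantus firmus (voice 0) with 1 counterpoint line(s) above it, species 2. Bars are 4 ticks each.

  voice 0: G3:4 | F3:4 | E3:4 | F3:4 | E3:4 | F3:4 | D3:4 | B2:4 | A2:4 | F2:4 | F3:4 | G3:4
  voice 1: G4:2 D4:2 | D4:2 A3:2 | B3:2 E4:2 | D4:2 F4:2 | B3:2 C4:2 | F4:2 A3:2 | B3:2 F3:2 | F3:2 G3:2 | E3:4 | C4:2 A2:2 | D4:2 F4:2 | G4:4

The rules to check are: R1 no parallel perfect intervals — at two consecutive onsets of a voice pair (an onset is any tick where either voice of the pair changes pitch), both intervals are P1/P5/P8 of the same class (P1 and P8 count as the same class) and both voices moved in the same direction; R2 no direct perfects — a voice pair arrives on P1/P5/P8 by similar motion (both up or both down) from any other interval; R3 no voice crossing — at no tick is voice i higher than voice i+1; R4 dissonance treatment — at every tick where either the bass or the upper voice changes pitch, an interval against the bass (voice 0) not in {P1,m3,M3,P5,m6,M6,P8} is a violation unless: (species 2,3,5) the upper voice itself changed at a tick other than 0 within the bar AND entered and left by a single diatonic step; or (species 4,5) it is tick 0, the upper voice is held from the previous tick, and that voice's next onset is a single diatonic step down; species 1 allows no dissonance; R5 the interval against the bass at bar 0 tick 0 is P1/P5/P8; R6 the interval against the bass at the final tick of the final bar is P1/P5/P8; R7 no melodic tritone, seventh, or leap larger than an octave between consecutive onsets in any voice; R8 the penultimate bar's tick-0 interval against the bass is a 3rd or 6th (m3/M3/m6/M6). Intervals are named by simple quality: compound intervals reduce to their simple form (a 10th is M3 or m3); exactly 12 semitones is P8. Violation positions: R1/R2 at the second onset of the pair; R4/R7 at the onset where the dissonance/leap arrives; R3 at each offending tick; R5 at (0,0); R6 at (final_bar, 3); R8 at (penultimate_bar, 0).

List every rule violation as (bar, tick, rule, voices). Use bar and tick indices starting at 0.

bar 0: v0=G3 v1=G4 downbeat P8
bar 1: v0=F3 v1=D4 downbeat M6
bar 2: v0=E3 v1=B3 downbeat P5
bar 3: v0=F3 v1=D4 downbeat M6
bar 4: v0=E3 v1=B3 downbeat P5
bar 5: v0=F3 v1=F4 downbeat P8
bar 6: v0=D3 v1=B3 downbeat M6
bar 7: v0=B2 v1=F3 downbeat TT
bar 8: v0=A2 v1=E3 downbeat P5
bar 9: v0=F2 v1=C4 downbeat P5
bar 10: v0=F3 v1=D4 downbeat M6
bar 11: v0=G3 v1=G4 downbeat P8
  -> R2 @ bar 4 tick 0 v(0, 1): F3/F4 P8 -> E3/B3 P5 similar
  -> R7 @ bar 4 tick 0 v(1,): F4->B3 leap 6st
  -> R2 @ bar 5 tick 0 v(0, 1): E3/C4 m6 -> F3/F4 P8 similar
  -> R7 @ bar 6 tick 2 v(1,): B3->F3 leap 6st
  -> R4 @ bar 7 tick 0 v(0, 1): B2/F3 TT untreated
  -> R2 @ bar 8 tick 0 v(0, 1): B2/G3 m6 -> A2/E3 P5 similar
  -> R7 @ bar 9 tick 2 v(1,): C4->A2 leap 15st
  -> R7 @ bar 10 tick 0 v(1,): A2->D4 leap 17st
  -> R1 @ bar 11 tick 0 v(0, 1): F3/F4 P8 -> G3/G4 P8 similar

(4, 0, R2, (0, 1))
(4, 0, R7, (1,))
(5, 0, R2, (0, 1))
(6, 2, R7, (1,))
(7, 0, R4, (0, 1))
(8, 0, R2, (0, 1))
(9, 2, R7, (1,))
(10, 0, R7, (1,))
(11, 0, R1, (0, 1))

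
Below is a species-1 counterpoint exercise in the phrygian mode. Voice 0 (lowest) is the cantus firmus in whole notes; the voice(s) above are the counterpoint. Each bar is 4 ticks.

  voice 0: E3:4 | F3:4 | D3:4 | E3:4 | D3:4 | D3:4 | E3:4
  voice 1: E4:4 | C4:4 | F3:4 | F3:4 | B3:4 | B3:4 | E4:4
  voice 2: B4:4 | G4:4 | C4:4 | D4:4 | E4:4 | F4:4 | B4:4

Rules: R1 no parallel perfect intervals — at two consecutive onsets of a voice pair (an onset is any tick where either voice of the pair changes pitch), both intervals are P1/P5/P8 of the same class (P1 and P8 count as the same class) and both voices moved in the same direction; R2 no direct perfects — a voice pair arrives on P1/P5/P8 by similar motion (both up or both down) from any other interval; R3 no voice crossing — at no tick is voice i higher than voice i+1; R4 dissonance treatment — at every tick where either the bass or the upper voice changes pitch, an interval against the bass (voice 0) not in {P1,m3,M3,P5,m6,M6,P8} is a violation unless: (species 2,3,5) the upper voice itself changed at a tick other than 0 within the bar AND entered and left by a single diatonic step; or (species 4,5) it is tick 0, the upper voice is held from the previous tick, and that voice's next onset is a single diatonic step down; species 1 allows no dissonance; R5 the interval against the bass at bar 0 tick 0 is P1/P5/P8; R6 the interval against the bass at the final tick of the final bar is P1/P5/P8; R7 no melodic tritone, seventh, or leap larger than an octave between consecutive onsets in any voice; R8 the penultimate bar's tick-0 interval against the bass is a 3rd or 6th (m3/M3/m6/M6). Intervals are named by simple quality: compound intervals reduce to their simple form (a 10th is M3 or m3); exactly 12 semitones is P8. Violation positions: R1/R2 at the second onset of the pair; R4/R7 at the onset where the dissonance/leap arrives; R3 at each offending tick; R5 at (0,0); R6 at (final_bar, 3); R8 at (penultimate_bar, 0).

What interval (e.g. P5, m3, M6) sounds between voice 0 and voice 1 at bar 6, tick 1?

P8

voice 0=E3 voice 1=E4 -> P8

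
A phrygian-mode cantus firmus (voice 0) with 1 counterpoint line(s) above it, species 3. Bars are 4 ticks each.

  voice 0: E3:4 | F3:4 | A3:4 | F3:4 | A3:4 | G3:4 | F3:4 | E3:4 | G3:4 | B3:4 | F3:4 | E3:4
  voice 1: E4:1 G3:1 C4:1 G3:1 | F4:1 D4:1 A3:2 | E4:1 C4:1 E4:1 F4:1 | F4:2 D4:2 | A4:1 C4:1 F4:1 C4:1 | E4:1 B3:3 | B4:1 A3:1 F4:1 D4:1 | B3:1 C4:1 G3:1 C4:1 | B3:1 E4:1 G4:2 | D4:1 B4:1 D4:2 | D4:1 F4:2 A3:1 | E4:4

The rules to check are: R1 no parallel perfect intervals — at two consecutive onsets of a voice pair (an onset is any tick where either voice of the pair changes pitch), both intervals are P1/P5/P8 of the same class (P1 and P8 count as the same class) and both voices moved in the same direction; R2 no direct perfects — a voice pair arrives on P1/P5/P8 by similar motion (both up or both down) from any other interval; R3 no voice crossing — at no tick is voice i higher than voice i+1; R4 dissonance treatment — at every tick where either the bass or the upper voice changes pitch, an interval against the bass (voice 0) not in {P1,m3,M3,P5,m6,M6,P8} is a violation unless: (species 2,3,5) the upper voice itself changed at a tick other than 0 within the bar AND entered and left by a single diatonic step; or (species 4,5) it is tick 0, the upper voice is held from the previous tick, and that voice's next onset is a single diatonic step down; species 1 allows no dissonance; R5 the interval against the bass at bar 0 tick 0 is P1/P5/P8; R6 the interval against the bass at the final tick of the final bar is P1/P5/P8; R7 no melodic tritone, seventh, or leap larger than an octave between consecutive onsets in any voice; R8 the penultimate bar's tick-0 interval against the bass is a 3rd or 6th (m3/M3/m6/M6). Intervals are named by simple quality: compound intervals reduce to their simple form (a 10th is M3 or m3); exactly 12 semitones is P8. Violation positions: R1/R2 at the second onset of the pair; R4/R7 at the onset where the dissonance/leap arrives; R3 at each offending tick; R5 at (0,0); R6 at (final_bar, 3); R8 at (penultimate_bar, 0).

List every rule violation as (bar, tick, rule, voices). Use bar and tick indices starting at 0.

bar 0: v0=E3 v1=E4 downbeat P8
bar 1: v0=F3 v1=F4 downbeat P8
bar 2: v0=A3 v1=E4 downbeat P5
bar 3: v0=F3 v1=F4 downbeat P8
bar 4: v0=A3 v1=A4 downbeat P8
bar 5: v0=G3 v1=E4 downbeat M6
bar 6: v0=F3 v1=B4 downbeat TT
bar 7: v0=E3 v1=B3 downbeat P5
bar 8: v0=G3 v1=B3 downbeat M3
bar 9: v0=B3 v1=D4 downbeat m3
bar 10: v0=F3 v1=D4 downbeat M6
bar 11: v0=E3 v1=E4 downbeat P8
  -> R2 @ bar 1 tick 0 v(0, 1): E3/G3 m3 -> F3/F4 P8 similar
  -> R7 @ bar 1 tick 0 v(1,): G3->F4 leap 10st
  -> R2 @ bar 2 tick 0 v(0, 1): F3/A3 M3 -> A3/E4 P5 similar
  -> R2 @ bar 4 tick 0 v(0, 1): F3/D4 M6 -> A3/A4 P8 similar
  -> R4 @ bar 6 tick 0 v(0, 1): F3/B4 TT untreated
  -> R7 @ bar 6 tick 1 v(1,): B4->A3 leap 14st
  -> R2 @ bar 7 tick 0 v(0, 1): F3/D4 M6 -> E3/B3 P5 similar
  -> R7 @ bar 10 tick 0 v(0,): B3->F3 leap 6st

(1, 0, R2, (0, 1))
(1, 0, R7, (1,))
(2, 0, R2, (0, 1))
(4, 0, R2, (0, 1))
(6, 0, R4, (0, 1))
(6, 1, R7, (1,))
(7, 0, R2, (0, 1))
(10, 0, R7, (0,))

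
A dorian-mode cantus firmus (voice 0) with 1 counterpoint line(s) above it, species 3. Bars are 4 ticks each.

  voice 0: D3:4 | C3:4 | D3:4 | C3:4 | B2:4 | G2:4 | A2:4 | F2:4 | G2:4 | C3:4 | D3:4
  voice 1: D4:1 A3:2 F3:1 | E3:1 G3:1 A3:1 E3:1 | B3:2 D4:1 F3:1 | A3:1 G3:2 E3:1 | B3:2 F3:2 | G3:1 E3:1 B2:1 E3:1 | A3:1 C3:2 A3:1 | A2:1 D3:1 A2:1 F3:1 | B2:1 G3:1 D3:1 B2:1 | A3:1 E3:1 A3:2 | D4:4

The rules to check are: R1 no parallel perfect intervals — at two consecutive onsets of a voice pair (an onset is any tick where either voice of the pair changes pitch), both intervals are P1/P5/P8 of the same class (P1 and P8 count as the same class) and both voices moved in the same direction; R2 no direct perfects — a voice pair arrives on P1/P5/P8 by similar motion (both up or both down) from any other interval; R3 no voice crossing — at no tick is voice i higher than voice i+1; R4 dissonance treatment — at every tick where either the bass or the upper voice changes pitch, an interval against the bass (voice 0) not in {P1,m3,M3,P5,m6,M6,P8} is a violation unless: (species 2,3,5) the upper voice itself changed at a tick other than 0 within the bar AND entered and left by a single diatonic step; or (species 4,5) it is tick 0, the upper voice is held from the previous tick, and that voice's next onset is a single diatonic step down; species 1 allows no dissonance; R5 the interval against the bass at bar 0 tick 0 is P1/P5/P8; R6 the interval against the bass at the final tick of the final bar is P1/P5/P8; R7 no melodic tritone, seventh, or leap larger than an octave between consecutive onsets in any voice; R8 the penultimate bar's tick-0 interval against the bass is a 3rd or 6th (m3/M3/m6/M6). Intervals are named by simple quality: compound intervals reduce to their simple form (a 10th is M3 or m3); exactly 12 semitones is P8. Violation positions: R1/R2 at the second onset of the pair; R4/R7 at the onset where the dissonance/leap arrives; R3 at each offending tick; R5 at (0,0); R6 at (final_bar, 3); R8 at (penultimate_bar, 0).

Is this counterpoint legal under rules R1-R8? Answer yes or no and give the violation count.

No (6 violations)

bar 0: v0=D3 v1=D4 (P8)
bar 1: v0=C3 v1=E3 (M3)
bar 2: v0=D3 v1=B3 (M6)
bar 3: v0=C3 v1=A3 (M6)
bar 4: v0=B2 v1=B3 (P8)
bar 5: v0=G2 v1=G3 (P8)
bar 6: v0=A2 v1=A3 (P8)
bar 7: v0=F2 v1=A2 (M3)
bar 8: v0=G2 v1=B2 (M3)
bar 9: v0=C3 v1=A3 (M6)
bar 10: v0=D3 v1=D4 (P8)
  R4 @ bar4.2: B2/F3 TT untreated
  R7 @ bar4.2: B3->F3 leap 6st
  R2 @ bar6.0: G2/E3 M6 -> A2/A3 P8 similar
  R7 @ bar8.0: F3->B2 leap 6st
  R7 @ bar9.0: B2->A3 leap 10st
  R2 @ bar10.0: C3/A3 M6 -> D3/D4 P8 similar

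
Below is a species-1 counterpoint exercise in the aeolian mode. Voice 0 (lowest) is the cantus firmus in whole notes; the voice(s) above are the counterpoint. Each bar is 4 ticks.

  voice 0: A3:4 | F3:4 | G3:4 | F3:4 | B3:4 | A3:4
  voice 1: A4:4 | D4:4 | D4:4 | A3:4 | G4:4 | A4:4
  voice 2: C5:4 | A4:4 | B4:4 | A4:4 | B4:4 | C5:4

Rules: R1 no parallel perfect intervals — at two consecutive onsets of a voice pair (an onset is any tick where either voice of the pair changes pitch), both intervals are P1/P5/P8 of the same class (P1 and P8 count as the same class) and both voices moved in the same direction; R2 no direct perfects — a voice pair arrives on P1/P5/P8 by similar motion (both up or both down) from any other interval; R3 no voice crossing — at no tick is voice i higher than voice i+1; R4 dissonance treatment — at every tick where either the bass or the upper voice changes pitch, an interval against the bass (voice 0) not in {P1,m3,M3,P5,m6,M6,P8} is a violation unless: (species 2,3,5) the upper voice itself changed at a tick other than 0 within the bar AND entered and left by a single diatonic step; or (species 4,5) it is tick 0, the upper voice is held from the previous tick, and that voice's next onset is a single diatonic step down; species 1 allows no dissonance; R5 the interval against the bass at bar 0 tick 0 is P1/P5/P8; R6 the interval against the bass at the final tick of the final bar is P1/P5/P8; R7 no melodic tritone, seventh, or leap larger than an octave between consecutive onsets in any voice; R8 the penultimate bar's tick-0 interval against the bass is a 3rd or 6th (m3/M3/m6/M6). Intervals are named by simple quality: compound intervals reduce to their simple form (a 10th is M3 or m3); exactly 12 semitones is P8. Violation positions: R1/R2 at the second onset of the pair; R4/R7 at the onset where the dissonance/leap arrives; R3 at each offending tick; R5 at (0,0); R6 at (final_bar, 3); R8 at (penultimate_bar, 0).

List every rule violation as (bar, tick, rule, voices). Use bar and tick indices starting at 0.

bar 0: v0=A3 v1=A4 v2=C5 downbeat m3
bar 1: v0=F3 v1=D4 v2=A4 downbeat M3
bar 2: v0=G3 v1=D4 v2=B4 downbeat M3
bar 3: v0=F3 v1=A3 v2=A4 downbeat M3
bar 4: v0=B3 v1=G4 v2=B4 downbeat P8
bar 5: v0=A3 v1=A4 v2=C5 downbeat m3
  -> R5 @ bar 0 tick 0 v(0, 2): opens on m3
  -> R2 @ bar 1 tick 0 v(1, 2): A4/C5 m3 -> D4/A4 P5 similar
  -> R2 @ bar 3 tick 0 v(1, 2): D4/B4 M6 -> A3/A4 P8 similar
  -> R2 @ bar 4 tick 0 v(0, 2): F3/A4 M3 -> B3/B4 P8 similar
  -> R7 @ bar 4 tick 0 v(0,): F3->B3 leap 6st
  -> R7 @ bar 4 tick 0 v(1,): A3->G4 leap 10st
  -> R8 @ bar 4 tick 0 v(0, 2): penult P8 not 3rd/6th
  -> R6 @ bar 5 tick 3 v(0, 2): closes on m3

(0, 0, R5, (0, 2))
(1, 0, R2, (1, 2))
(3, 0, R2, (1, 2))
(4, 0, R2, (0, 2))
(4, 0, R7, (0,))
(4, 0, R7, (1,))
(4, 0, R8, (0, 2))
(5, 3, R6, (0, 2))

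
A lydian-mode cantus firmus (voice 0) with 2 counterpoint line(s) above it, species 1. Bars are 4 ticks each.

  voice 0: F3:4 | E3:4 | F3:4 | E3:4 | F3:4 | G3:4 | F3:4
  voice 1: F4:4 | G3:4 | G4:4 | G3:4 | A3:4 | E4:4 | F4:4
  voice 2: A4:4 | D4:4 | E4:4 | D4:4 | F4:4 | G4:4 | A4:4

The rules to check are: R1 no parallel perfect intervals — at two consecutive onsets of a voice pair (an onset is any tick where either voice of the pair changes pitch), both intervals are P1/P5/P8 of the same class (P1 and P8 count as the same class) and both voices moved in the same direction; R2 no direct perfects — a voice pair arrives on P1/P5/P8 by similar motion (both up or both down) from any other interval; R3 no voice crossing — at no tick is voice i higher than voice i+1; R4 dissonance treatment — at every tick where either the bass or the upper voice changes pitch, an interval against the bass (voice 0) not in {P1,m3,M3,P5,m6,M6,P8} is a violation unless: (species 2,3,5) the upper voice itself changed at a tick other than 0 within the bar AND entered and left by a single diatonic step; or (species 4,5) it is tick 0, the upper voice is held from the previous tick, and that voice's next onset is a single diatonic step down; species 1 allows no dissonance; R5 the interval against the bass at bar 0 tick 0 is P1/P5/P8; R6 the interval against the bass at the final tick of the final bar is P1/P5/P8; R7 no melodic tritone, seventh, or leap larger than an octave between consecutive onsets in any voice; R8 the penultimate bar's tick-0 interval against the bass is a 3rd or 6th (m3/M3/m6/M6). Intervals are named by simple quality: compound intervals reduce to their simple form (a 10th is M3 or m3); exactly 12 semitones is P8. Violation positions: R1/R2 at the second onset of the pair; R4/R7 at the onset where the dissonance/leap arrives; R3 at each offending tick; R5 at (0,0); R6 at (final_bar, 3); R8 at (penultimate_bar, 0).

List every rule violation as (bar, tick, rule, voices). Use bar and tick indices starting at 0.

(0, 0, R5, (0, 2))
(1, 0, R2, (1, 2))
(1, 0, R4, (0, 2))
(1, 0, R7, (1,))
(2, 0, R3, (1, 2))
(2, 0, R4, (0, 1))
(2, 0, R4, (0, 2))
(2, 1, R3, (1, 2))
(2, 2, R3, (1, 2))
(2, 3, R3, (1, 2))
(3, 0, R2, (1, 2))
(3, 0, R4, (0, 2))
(4, 0, R2, (0, 2))
(5, 0, R1, (0, 2))
(5, 0, R8, (0, 2))
(6, 3, R6, (0, 2))

bar 0: v0=F3 v1=F4 v2=A4 downbeat M3
bar 1: v0=E3 v1=G3 v2=D4 downbeat m7
bar 2: v0=F3 v1=G4 v2=E4 downbeat M7
bar 3: v0=E3 v1=G3 v2=D4 downbeat m7
bar 4: v0=F3 v1=A3 v2=F4 downbeat P8
bar 5: v0=G3 v1=E4 v2=G4 downbeat P8
bar 6: v0=F3 v1=F4 v2=A4 downbeat M3
  -> R5 @ bar 0 tick 0 v(0, 2): opens on M3
  -> R2 @ bar 1 tick 0 v(1, 2): F4/A4 M3 -> G3/D4 P5 similar
  -> R4 @ bar 1 tick 0 v(0, 2): E3/D4 m7 untreated
  -> R7 @ bar 1 tick 0 v(1,): F4->G3 leap 10st
  -> R3 @ bar 2 tick 0 v(1, 2): G4 above E4
  -> R4 @ bar 2 tick 0 v(0, 1): F3/G4 M2 untreated
  -> R4 @ bar 2 tick 0 v(0, 2): F3/E4 M7 untreated
  -> R3 @ bar 2 tick 1 v(1, 2): G4 above E4
  -> R3 @ bar 2 tick 2 v(1, 2): G4 above E4
  -> R3 @ bar 2 tick 3 v(1, 2): G4 above E4
  -> R2 @ bar 3 tick 0 v(1, 2): G4/E4 m3 -> G3/D4 P5 similar
  -> R4 @ bar 3 tick 0 v(0, 2): E3/D4 m7 untreated
  -> R2 @ bar 4 tick 0 v(0, 2): E3/D4 m7 -> F3/F4 P8 similar
  -> R1 @ bar 5 tick 0 v(0, 2): F3/F4 P8 -> G3/G4 P8 similar
  -> R8 @ bar 5 tick 0 v(0, 2): penult P8 not 3rd/6th
  -> R6 @ bar 6 tick 3 v(0, 2): closes on M3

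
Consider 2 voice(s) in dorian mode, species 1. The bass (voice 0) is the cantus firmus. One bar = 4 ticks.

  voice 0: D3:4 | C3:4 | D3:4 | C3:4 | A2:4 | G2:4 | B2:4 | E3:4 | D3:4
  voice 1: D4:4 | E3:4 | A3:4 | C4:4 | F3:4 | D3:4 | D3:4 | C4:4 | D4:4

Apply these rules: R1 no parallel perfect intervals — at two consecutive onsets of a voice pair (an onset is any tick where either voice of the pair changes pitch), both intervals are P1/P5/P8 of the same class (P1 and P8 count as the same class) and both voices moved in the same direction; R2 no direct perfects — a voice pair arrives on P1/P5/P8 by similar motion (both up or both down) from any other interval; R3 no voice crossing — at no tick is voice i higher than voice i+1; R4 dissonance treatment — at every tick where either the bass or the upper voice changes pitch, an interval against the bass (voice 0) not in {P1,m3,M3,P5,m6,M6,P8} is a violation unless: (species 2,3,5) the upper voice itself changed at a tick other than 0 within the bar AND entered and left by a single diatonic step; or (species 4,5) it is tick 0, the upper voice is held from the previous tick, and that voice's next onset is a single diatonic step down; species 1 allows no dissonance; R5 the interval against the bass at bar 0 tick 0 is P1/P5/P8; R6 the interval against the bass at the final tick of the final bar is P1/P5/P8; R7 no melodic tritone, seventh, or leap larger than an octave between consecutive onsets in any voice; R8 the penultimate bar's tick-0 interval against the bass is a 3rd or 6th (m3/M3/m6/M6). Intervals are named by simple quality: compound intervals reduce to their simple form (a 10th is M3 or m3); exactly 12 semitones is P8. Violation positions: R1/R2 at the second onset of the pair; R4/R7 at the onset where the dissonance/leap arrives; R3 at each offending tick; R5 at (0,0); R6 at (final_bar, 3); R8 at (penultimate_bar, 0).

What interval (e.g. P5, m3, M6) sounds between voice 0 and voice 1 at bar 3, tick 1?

voice 0=C3 voice 1=C4 -> P8

P8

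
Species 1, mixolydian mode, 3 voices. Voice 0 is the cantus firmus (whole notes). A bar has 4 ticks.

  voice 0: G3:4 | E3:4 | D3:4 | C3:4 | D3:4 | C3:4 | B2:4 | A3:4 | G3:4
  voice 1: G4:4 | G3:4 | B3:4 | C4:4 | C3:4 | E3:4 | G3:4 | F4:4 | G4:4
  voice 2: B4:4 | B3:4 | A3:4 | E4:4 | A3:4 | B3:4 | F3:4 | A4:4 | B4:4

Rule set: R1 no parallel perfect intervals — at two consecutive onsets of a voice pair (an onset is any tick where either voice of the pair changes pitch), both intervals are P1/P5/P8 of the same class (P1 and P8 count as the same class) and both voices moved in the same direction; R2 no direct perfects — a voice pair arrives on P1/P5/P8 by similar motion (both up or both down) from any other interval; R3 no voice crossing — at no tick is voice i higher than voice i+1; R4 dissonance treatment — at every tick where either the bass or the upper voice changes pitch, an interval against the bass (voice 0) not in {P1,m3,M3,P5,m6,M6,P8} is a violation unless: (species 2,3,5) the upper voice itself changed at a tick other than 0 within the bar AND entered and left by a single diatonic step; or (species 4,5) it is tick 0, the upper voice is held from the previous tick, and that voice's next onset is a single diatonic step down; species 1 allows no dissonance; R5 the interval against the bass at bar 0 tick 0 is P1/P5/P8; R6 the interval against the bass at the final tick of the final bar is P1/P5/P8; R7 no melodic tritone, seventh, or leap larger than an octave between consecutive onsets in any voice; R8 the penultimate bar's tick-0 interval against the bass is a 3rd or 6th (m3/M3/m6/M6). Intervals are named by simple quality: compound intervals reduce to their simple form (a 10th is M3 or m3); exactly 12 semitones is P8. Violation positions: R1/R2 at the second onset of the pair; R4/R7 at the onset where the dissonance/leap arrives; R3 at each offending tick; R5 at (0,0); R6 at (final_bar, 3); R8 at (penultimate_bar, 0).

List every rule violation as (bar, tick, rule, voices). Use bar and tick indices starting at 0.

bar 0: v0=G3 v1=G4 v2=B4 downbeat M3
bar 1: v0=E3 v1=G3 v2=B3 downbeat P5
bar 2: v0=D3 v1=B3 v2=A3 downbeat P5
bar 3: v0=C3 v1=C4 v2=E4 downbeat M3
bar 4: v0=D3 v1=C3 v2=A3 downbeat P5
bar 5: v0=C3 v1=E3 v2=B3 downbeat M7
bar 6: v0=B2 v1=G3 v2=F3 downbeat TT
bar 7: v0=A3 v1=F4 v2=A4 downbeat P8
bar 8: v0=G3 v1=G4 v2=B4 downbeat M3
  -> R5 @ bar 0 tick 0 v(0, 2): opens on M3
  -> R2 @ bar 1 tick 0 v(0, 2): G3/B4 M3 -> E3/B3 P5 similar
  -> R1 @ bar 2 tick 0 v(0, 2): E3/B3 P5 -> D3/A3 P5 similar
  -> R3 @ bar 2 tick 0 v(1, 2): B3 above A3
  -> R3 @ bar 2 tick 1 v(1, 2): B3 above A3
  -> R3 @ bar 2 tick 2 v(1, 2): B3 above A3
  -> R3 @ bar 2 tick 3 v(1, 2): B3 above A3
  -> R3 @ bar 4 tick 0 v(0, 1): D3 above C3
  -> R4 @ bar 4 tick 0 v(0, 1): D3/C3 M2 untreated
  -> R3 @ bar 4 tick 1 v(0, 1): D3 above C3
  -> R3 @ bar 4 tick 2 v(0, 1): D3 above C3
  -> R3 @ bar 4 tick 3 v(0, 1): D3 above C3
  -> R2 @ bar 5 tick 0 v(1, 2): C3/A3 M6 -> E3/B3 P5 similar
  -> R4 @ bar 5 tick 0 v(0, 2): C3/B3 M7 untreated
  -> R3 @ bar 6 tick 0 v(1, 2): G3 above F3
  -> R4 @ bar 6 tick 0 v(0, 2): B2/F3 TT untreated
  -> R7 @ bar 6 tick 0 v(2,): B3->F3 leap 6st
  -> R3 @ bar 6 tick 1 v(1, 2): G3 above F3
  -> R3 @ bar 6 tick 2 v(1, 2): G3 above F3
  -> R3 @ bar 6 tick 3 v(1, 2): G3 above F3
  -> R2 @ bar 7 tick 0 v(0, 2): B2/F3 TT -> A3/A4 P8 similar
  -> R7 @ bar 7 tick 0 v(0,): B2->A3 leap 10st
  -> R7 @ bar 7 tick 0 v(1,): G3->F4 leap 10st
  -> R7 @ bar 7 tick 0 v(2,): F3->A4 leap 16st
  -> R8 @ bar 7 tick 0 v(0, 2): penult P8 not 3rd/6th
  -> R6 @ bar 8 tick 3 v(0, 2): closes on M3

(0, 0, R5, (0, 2))
(1, 0, R2, (0, 2))
(2, 0, R1, (0, 2))
(2, 0, R3, (1, 2))
(2, 1, R3, (1, 2))
(2, 2, R3, (1, 2))
(2, 3, R3, (1, 2))
(4, 0, R3, (0, 1))
(4, 0, R4, (0, 1))
(4, 1, R3, (0, 1))
(4, 2, R3, (0, 1))
(4, 3, R3, (0, 1))
(5, 0, R2, (1, 2))
(5, 0, R4, (0, 2))
(6, 0, R3, (1, 2))
(6, 0, R4, (0, 2))
(6, 0, R7, (2,))
(6, 1, R3, (1, 2))
(6, 2, R3, (1, 2))
(6, 3, R3, (1, 2))
(7, 0, R2, (0, 2))
(7, 0, R7, (0,))
(7, 0, R7, (1,))
(7, 0, R7, (2,))
(7, 0, R8, (0, 2))
(8, 3, R6, (0, 2))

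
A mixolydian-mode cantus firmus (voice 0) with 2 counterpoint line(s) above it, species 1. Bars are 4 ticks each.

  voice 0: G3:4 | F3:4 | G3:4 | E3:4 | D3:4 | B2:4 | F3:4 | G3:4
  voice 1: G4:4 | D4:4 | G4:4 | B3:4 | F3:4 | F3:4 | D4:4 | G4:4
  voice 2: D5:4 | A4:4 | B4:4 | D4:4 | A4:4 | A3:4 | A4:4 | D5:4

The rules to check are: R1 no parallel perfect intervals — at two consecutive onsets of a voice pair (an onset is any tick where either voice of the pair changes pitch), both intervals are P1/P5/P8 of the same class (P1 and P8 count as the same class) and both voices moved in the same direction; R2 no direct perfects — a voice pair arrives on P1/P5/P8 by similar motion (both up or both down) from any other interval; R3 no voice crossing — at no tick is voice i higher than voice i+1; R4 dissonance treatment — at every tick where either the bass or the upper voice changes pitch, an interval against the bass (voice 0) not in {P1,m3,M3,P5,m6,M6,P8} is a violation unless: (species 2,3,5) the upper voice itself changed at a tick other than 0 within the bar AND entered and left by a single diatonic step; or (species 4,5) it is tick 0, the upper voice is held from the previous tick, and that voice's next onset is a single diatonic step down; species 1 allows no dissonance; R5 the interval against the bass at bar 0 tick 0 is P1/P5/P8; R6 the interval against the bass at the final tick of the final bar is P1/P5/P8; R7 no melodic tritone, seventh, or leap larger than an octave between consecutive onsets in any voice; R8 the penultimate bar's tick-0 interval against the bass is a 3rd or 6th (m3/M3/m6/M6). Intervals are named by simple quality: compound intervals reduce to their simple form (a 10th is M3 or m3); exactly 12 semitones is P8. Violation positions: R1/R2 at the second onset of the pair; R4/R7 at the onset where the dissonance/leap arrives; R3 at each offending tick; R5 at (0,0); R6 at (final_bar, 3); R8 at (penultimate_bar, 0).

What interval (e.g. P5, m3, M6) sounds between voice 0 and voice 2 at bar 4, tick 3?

P5

voice 0=D3 voice 2=A4 -> P5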